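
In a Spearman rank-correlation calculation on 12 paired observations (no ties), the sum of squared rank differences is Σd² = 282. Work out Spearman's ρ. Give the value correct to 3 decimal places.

ρ = 1 − 6Σd² / [n(n²−1)] = 1 − 6×282 / (12×143)
  = 1 − 1692/1716 = 1 − 0.9860 ≈ 0.014

0.014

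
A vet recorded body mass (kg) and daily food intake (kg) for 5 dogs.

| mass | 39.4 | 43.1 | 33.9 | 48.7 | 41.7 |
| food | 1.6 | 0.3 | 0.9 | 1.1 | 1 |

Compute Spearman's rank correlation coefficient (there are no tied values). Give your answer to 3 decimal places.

Rank mass: 2, 4, 1, 5, 3
Rank food: 5, 1, 2, 4, 3
d = rank(mass) − rank(food): -3, 3, -1, 1, 0; Σd² = 20
ρ = 1 − 6Σd² / [n(n²−1)] = 1 − 6×20 / (5×24) = 1 − 120/120 ≈ 0.000

0.000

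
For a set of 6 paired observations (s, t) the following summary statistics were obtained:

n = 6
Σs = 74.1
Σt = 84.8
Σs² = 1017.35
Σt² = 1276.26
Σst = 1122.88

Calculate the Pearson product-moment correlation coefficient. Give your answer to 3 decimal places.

r = (nΣst − ΣsΣt) / √[(nΣs² − (Σs)²)(nΣt² − (Σt)²)]
Numerator: 6×1122.88 − 74.1×84.8 = 453.6
Denominator: √[(6104.1 − 5490.81)(7657.56 − 7191.04)] = √[613.29 × 466.52] = 534.8944
r = 453.6 / 534.8944 ≈ 0.848

0.848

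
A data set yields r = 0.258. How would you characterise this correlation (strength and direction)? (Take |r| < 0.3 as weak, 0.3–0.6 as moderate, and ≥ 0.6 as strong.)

weak positive

r = 0.258 > 0 so the relationship is positive.
|r| = 0.258, which falls in the weak range.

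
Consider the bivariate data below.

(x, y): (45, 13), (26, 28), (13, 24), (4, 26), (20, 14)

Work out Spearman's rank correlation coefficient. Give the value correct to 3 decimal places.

Rank x: 5, 4, 2, 1, 3
Rank y: 1, 5, 3, 4, 2
d = rank(x) − rank(y): 4, -1, -1, -3, 1; Σd² = 28
ρ = 1 − 6Σd² / [n(n²−1)] = 1 − 6×28 / (5×24) = 1 − 168/120 ≈ -0.400

-0.400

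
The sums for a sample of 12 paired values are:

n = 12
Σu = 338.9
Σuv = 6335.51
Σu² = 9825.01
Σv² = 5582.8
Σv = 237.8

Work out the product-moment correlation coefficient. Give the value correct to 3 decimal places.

-0.809

r = (nΣuv − ΣuΣv) / √[(nΣu² − (Σu)²)(nΣv² − (Σv)²)]
Numerator: 12×6335.51 − 338.9×237.8 = -4564.3
Denominator: √[(117900.12 − 114853.21)(66993.6 − 56548.84)] = √[3046.91 × 10444.76] = 5641.2981
r = -4564.3 / 5641.2981 ≈ -0.809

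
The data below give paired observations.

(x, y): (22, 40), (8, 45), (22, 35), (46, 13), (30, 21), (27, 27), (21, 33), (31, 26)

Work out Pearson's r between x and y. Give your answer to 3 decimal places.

n = 8, Σx = 207, Σy = 240, Σx² = 6179, Σy² = 7954, Σxy = 5466
nΣxy − ΣxΣy = 43728 − 49680 = -5952
nΣx² − (Σx)² = 49432 − 42849 = 6583; nΣy² − (Σy)² = 63632 − 57600 = 6032
r = -5952 / √(6583 × 6032) = -5952 / 6301.4805 ≈ -0.945

-0.945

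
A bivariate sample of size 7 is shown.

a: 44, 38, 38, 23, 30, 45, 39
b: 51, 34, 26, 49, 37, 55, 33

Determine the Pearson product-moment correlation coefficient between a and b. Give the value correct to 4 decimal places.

n = 7, Σa = 257, Σb = 285, Σa² = 9799, Σb² = 12317, Σab = 10523
nΣab − ΣaΣb = 73661 − 73245 = 416
nΣa² − (Σa)² = 68593 − 66049 = 2544; nΣb² − (Σb)² = 86219 − 81225 = 4994
r = 416 / √(2544 × 4994) = 416 / 3564.3704 ≈ 0.1167

0.1167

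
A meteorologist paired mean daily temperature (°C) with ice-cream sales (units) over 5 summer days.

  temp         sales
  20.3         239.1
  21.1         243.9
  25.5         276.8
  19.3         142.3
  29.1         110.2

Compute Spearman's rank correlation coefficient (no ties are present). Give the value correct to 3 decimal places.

Rank temp: 2, 3, 4, 1, 5
Rank sales: 3, 4, 5, 2, 1
d = rank(temp) − rank(sales): -1, -1, -1, -1, 4; Σd² = 20
ρ = 1 − 6Σd² / [n(n²−1)] = 1 − 6×20 / (5×24) = 1 − 120/120 ≈ 0.000

0.000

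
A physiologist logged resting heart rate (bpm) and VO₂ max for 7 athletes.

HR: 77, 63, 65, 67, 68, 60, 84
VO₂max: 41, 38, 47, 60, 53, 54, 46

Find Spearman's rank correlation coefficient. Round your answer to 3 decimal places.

Rank HR: 6, 2, 3, 4, 5, 1, 7
Rank VO₂max: 2, 1, 4, 7, 5, 6, 3
d = rank(HR) − rank(VO₂max): 4, 1, -1, -3, 0, -5, 4; Σd² = 68
ρ = 1 − 6Σd² / [n(n²−1)] = 1 − 6×68 / (7×48) = 1 − 408/336 ≈ -0.214

-0.214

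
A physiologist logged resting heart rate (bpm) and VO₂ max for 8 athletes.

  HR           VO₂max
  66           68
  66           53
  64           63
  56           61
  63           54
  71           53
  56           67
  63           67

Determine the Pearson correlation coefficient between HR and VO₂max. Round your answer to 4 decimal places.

-0.4571

n = 8, Σx = 505, Σy = 486, Σx² = 32059, Σy² = 29826, Σxy = 30572
nΣxy − ΣxΣy = 244576 − 245430 = -854
nΣx² − (Σx)² = 256472 − 255025 = 1447; nΣy² − (Σy)² = 238608 − 236196 = 2412
r = -854 / √(1447 × 2412) = -854 / 1868.1981 ≈ -0.4571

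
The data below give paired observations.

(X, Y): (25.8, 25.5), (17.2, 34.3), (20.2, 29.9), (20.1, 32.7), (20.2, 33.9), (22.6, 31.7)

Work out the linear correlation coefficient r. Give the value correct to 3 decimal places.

n = 6, ΣX = 126.1, ΣY = 188, ΣX² = 2692.33, ΣY² = 5944.14, ΣXY = 3910.31
nΣXY − ΣXΣY = 23461.86 − 23706.8 = -244.94
nΣX² − (ΣX)² = 16153.98 − 15901.21 = 252.77; nΣY² − (ΣY)² = 35664.84 − 35344 = 320.84
r = -244.94 / √(252.77 × 320.84) = -244.94 / 284.7784 ≈ -0.860

-0.860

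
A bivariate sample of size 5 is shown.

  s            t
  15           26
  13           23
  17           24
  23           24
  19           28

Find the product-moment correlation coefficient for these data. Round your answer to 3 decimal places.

n = 5, Σs = 87, Σt = 125, Σs² = 1573, Σt² = 3141, Σst = 2181
nΣst − ΣsΣt = 10905 − 10875 = 30
nΣs² − (Σs)² = 7865 − 7569 = 296; nΣt² − (Σt)² = 15705 − 15625 = 80
r = 30 / √(296 × 80) = 30 / 153.8831 ≈ 0.195

0.195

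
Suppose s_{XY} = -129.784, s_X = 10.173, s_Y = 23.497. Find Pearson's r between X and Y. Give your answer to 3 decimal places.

-0.543

r = Cov(X,Y) / (s_X · s_Y) = -129.784 / (10.173 × 23.497)
  = -129.784 / 239.0350 ≈ -0.543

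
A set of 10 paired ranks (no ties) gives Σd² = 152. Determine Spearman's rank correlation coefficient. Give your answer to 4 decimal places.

ρ = 1 − 6Σd² / [n(n²−1)] = 1 − 6×152 / (10×99)
  = 1 − 912/990 = 1 − 0.92121 ≈ 0.0788

0.0788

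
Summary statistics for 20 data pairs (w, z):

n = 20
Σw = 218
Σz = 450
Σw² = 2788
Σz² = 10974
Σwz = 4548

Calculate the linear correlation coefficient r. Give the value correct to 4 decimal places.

r = (nΣwz − ΣwΣz) / √[(nΣw² − (Σw)²)(nΣz² − (Σz)²)]
Numerator: 20×4548 − 218×450 = -7140
Denominator: √[(55760 − 47524)(219480 − 202500)] = √[8236 × 16980] = 11825.7042
r = -7140 / 11825.7042 ≈ -0.6038

-0.6038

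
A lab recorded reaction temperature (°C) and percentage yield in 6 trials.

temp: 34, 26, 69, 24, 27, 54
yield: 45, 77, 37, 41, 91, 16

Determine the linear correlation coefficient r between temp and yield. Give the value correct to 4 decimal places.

-0.6224

n = 6, Σx = 234, Σy = 307, Σx² = 10814, Σy² = 19541, Σxy = 10390
nΣxy − ΣxΣy = 62340 − 71838 = -9498
nΣx² − (Σx)² = 64884 − 54756 = 10128; nΣy² − (Σy)² = 117246 − 94249 = 22997
r = -9498 / √(10128 × 22997) = -9498 / 15261.5077 ≈ -0.6224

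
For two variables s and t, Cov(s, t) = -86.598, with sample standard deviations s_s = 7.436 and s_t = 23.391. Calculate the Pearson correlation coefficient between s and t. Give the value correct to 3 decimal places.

-0.498

r = Cov(s,t) / (s_s · s_t) = -86.598 / (7.436 × 23.391)
  = -86.598 / 173.9355 ≈ -0.498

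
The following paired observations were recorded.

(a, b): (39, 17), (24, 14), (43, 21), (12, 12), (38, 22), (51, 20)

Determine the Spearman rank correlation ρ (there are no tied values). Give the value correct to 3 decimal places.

Rank a: 4, 2, 5, 1, 3, 6
Rank b: 3, 2, 5, 1, 6, 4
d = rank(a) − rank(b): 1, 0, 0, 0, -3, 2; Σd² = 14
ρ = 1 − 6Σd² / [n(n²−1)] = 1 − 6×14 / (6×35) = 1 − 84/210 ≈ 0.600

0.600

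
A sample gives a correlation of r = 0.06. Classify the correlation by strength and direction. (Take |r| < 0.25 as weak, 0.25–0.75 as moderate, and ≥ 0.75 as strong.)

r = 0.06 > 0 so the relationship is positive.
|r| = 0.06, which falls in the weak range.

weak positive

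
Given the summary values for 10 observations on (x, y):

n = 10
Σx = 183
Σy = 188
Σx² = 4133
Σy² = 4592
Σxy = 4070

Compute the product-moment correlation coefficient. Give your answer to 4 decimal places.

0.6914

r = (nΣxy − ΣxΣy) / √[(nΣx² − (Σx)²)(nΣy² − (Σy)²)]
Numerator: 10×4070 − 183×188 = 6296
Denominator: √[(41330 − 33489)(45920 − 35344)] = √[7841 × 10576] = 9106.3942
r = 6296 / 9106.3942 ≈ 0.6914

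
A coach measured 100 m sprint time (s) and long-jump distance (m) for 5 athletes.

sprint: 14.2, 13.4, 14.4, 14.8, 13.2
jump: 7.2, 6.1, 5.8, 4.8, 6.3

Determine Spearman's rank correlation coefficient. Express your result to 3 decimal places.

Rank sprint: 3, 2, 4, 5, 1
Rank jump: 5, 3, 2, 1, 4
d = rank(sprint) − rank(jump): -2, -1, 2, 4, -3; Σd² = 34
ρ = 1 − 6Σd² / [n(n²−1)] = 1 − 6×34 / (5×24) = 1 − 204/120 ≈ -0.700

-0.700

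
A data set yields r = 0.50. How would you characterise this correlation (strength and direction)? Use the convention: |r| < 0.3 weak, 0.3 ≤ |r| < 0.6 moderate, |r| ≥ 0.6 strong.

r = 0.50 > 0 so the relationship is positive.
|r| = 0.50, which falls in the moderate range.

moderate positive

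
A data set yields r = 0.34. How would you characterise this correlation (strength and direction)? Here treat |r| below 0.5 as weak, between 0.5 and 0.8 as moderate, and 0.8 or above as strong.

weak positive

r = 0.34 > 0 so the relationship is positive.
|r| = 0.34, which falls in the weak range.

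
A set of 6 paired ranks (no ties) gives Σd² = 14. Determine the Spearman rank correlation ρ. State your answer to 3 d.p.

0.600

ρ = 1 − 6Σd² / [n(n²−1)] = 1 − 6×14 / (6×35)
  = 1 − 84/210 = 1 − 0.4000 ≈ 0.600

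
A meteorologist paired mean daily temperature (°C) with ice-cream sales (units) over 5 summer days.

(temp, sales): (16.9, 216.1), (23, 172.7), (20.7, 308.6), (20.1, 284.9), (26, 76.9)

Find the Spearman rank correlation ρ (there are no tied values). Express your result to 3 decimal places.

Rank temp: 1, 4, 3, 2, 5
Rank sales: 3, 2, 5, 4, 1
d = rank(temp) − rank(sales): -2, 2, -2, -2, 4; Σd² = 32
ρ = 1 − 6Σd² / [n(n²−1)] = 1 − 6×32 / (5×24) = 1 − 192/120 ≈ -0.600

-0.600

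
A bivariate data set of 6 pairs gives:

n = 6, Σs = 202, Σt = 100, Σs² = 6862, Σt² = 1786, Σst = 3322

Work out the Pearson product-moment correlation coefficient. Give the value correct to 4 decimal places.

-0.5221

r = (nΣst − ΣsΣt) / √[(nΣs² − (Σs)²)(nΣt² − (Σt)²)]
Numerator: 6×3322 − 202×100 = -268
Denominator: √[(41172 − 40804)(10716 − 10000)] = √[368 × 716] = 513.3108
r = -268 / 513.3108 ≈ -0.5221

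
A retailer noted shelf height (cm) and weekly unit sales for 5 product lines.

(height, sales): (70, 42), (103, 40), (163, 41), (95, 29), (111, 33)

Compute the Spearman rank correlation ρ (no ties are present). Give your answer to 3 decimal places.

Rank height: 1, 3, 5, 2, 4
Rank sales: 5, 3, 4, 1, 2
d = rank(height) − rank(sales): -4, 0, 1, 1, 2; Σd² = 22
ρ = 1 − 6Σd² / [n(n²−1)] = 1 − 6×22 / (5×24) = 1 − 132/120 ≈ -0.100

-0.100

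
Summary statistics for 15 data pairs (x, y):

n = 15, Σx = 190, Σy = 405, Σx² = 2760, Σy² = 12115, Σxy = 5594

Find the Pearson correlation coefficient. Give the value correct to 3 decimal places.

r = (nΣxy − ΣxΣy) / √[(nΣx² − (Σx)²)(nΣy² − (Σy)²)]
Numerator: 15×5594 − 190×405 = 6960
Denominator: √[(41400 − 36100)(181725 − 164025)] = √[5300 × 17700] = 9685.5563
r = 6960 / 9685.5563 ≈ 0.719

0.719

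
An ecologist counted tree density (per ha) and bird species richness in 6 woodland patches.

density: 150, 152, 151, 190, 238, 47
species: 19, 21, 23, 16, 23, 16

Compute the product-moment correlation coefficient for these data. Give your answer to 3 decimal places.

0.526

n = 6, Σx = 928, Σy = 118, Σx² = 163358, Σy² = 2372, Σxy = 18781
nΣxy − ΣxΣy = 112686 − 109504 = 3182
nΣx² − (Σx)² = 980148 − 861184 = 118964; nΣy² − (Σy)² = 14232 − 13924 = 308
r = 3182 / √(118964 × 308) = 3182 / 6053.1737 ≈ 0.526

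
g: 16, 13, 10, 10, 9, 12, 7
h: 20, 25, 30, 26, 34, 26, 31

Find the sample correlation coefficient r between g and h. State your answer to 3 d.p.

-0.884

n = 7, Σg = 77, Σh = 192, Σg² = 899, Σh² = 5394, Σgh = 2040
nΣgh − ΣgΣh = 14280 − 14784 = -504
nΣg² − (Σg)² = 6293 − 5929 = 364; nΣh² − (Σh)² = 37758 − 36864 = 894
r = -504 / √(364 × 894) = -504 / 570.4525 ≈ -0.884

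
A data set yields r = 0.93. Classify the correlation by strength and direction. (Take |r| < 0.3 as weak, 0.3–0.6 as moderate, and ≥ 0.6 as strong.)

r = 0.93 > 0 so the relationship is positive.
|r| = 0.93, which falls in the strong range.

strong positive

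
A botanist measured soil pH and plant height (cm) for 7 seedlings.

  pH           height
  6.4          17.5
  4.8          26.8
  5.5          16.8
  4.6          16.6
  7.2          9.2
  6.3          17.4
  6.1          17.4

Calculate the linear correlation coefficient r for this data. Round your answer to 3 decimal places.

n = 7, Σx = 40.9, Σy = 121.7, Σx² = 244.15, Σy² = 2272.45, Σxy = 691.4
nΣxy − ΣxΣy = 4839.8 − 4977.53 = -137.73
nΣx² − (Σx)² = 1709.05 − 1672.81 = 36.24; nΣy² − (Σy)² = 15907.15 − 14810.89 = 1096.26
r = -137.73 / √(36.24 × 1096.26) = -137.73 / 199.3200 ≈ -0.691

-0.691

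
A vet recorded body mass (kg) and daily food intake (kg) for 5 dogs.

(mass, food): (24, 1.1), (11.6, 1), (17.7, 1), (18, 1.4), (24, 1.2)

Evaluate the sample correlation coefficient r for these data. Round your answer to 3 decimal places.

n = 5, Σx = 95.3, Σy = 5.7, Σx² = 1923.85, Σy² = 6.61, Σxy = 109.7
nΣxy − ΣxΣy = 548.5 − 543.21 = 5.29
nΣx² − (Σx)² = 9619.25 − 9082.09 = 537.16; nΣy² − (Σy)² = 33.05 − 32.49 = 0.56
r = 5.29 / √(537.16 × 0.56) = 5.29 / 17.3439 ≈ 0.305

0.305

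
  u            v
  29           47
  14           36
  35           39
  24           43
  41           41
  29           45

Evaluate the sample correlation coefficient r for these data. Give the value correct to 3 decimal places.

n = 6, Σu = 172, Σv = 251, Σu² = 5360, Σv² = 10581, Σuv = 7250
nΣuv − ΣuΣv = 43500 − 43172 = 328
nΣu² − (Σu)² = 32160 − 29584 = 2576; nΣv² − (Σv)² = 63486 − 63001 = 485
r = 328 / √(2576 × 485) = 328 / 1117.7477 ≈ 0.293

0.293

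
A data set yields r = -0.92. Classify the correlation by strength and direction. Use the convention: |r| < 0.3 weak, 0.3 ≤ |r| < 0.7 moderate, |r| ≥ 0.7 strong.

strong negative

r = -0.92 < 0 so the relationship is negative.
|r| = 0.92, which falls in the strong range.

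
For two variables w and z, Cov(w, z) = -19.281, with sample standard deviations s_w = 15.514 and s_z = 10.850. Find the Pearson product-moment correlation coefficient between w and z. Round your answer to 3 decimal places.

r = Cov(w,z) / (s_w · s_z) = -19.281 / (15.514 × 10.850)
  = -19.281 / 168.3269 ≈ -0.115

-0.115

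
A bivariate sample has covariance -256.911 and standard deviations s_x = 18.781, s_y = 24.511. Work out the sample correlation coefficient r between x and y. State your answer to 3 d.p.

-0.558

r = Cov(x,y) / (s_x · s_y) = -256.911 / (18.781 × 24.511)
  = -256.911 / 460.3411 ≈ -0.558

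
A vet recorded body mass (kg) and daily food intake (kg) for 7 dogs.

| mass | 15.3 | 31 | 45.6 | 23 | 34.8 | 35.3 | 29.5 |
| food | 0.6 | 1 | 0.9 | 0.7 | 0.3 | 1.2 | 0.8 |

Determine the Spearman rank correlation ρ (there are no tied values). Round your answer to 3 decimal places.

Rank mass: 1, 4, 7, 2, 5, 6, 3
Rank food: 2, 6, 5, 3, 1, 7, 4
d = rank(mass) − rank(food): -1, -2, 2, -1, 4, -1, -1; Σd² = 28
ρ = 1 − 6Σd² / [n(n²−1)] = 1 − 6×28 / (7×48) = 1 − 168/336 ≈ 0.500

0.500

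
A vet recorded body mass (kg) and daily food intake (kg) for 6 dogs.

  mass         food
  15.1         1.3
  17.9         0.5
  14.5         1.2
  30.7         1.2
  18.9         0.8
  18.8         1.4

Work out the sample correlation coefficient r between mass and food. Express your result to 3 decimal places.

0.063

n = 6, Σx = 115.9, Σy = 6.4, Σx² = 2411.81, Σy² = 7.42, Σxy = 124.26
nΣxy − ΣxΣy = 745.56 − 741.76 = 3.8
nΣx² − (Σx)² = 14470.86 − 13432.81 = 1038.05; nΣy² − (Σy)² = 44.52 − 40.96 = 3.56
r = 3.8 / √(1038.05 × 3.56) = 3.8 / 60.7903 ≈ 0.063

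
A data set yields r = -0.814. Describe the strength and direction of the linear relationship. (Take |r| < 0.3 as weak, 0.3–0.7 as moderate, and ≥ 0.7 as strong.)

strong negative

r = -0.814 < 0 so the relationship is negative.
|r| = 0.814, which falls in the strong range.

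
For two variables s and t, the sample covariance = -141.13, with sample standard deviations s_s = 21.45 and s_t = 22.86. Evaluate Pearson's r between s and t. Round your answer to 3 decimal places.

-0.288

r = Cov(s,t) / (s_s · s_t) = -141.13 / (21.45 × 22.86)
  = -141.13 / 490.3470 ≈ -0.288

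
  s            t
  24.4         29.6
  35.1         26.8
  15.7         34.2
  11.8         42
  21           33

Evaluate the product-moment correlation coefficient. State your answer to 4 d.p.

n = 5, Σs = 108, Σt = 165.6, Σs² = 2654.1, Σt² = 5617.04, Σst = 3388.46
nΣst − ΣsΣt = 16942.3 − 17884.8 = -942.5
nΣs² − (Σs)² = 13270.5 − 11664 = 1606.5; nΣt² − (Σt)² = 28085.2 − 27423.36 = 661.84
r = -942.5 / √(1606.5 × 661.84) = -942.5 / 1031.1382 ≈ -0.9140

-0.9140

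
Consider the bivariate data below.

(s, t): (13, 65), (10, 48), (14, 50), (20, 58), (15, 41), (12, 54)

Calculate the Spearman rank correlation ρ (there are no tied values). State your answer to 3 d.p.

0.086

Rank s: 3, 1, 4, 6, 5, 2
Rank t: 6, 2, 3, 5, 1, 4
d = rank(s) − rank(t): -3, -1, 1, 1, 4, -2; Σd² = 32
ρ = 1 − 6Σd² / [n(n²−1)] = 1 − 6×32 / (6×35) = 1 − 192/210 ≈ 0.086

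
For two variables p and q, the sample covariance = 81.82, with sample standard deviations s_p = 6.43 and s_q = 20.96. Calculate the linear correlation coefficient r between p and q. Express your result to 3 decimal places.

r = Cov(p,q) / (s_p · s_q) = 81.82 / (6.43 × 20.96)
  = 81.82 / 134.7728 ≈ 0.607

0.607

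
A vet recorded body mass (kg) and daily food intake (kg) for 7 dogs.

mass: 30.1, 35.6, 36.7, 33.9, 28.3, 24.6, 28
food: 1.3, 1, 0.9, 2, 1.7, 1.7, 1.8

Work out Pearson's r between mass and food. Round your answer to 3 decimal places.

n = 7, Σx = 217.2, Σy = 10.4, Σx² = 6859.52, Σy² = 16.52, Σxy = 315.89
nΣxy − ΣxΣy = 2211.23 − 2258.88 = -47.65
nΣx² − (Σx)² = 48016.64 − 47175.84 = 840.8; nΣy² − (Σy)² = 115.64 − 108.16 = 7.48
r = -47.65 / √(840.8 × 7.48) = -47.65 / 79.3044 ≈ -0.601

-0.601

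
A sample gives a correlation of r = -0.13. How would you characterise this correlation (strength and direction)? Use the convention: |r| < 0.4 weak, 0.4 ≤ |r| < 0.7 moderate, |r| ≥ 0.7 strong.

r = -0.13 < 0 so the relationship is negative.
|r| = 0.13, which falls in the weak range.

weak negative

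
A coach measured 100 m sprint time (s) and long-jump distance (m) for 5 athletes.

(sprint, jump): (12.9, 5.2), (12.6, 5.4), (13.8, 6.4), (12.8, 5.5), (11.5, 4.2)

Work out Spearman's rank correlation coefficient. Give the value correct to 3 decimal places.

Rank sprint: 4, 2, 5, 3, 1
Rank jump: 2, 3, 5, 4, 1
d = rank(sprint) − rank(jump): 2, -1, 0, -1, 0; Σd² = 6
ρ = 1 − 6Σd² / [n(n²−1)] = 1 − 6×6 / (5×24) = 1 − 36/120 ≈ 0.700

0.700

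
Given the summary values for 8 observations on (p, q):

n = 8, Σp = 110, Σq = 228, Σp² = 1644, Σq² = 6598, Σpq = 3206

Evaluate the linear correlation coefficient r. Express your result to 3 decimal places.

0.619

r = (nΣpq − ΣpΣq) / √[(nΣp² − (Σp)²)(nΣq² − (Σq)²)]
Numerator: 8×3206 − 110×228 = 568
Denominator: √[(13152 − 12100)(52784 − 51984)] = √[1052 × 800] = 917.3876
r = 568 / 917.3876 ≈ 0.619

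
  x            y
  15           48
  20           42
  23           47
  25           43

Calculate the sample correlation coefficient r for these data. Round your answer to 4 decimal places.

n = 4, Σx = 83, Σy = 180, Σx² = 1779, Σy² = 8126, Σxy = 3716
nΣxy − ΣxΣy = 14864 − 14940 = -76
nΣx² − (Σx)² = 7116 − 6889 = 227; nΣy² − (Σy)² = 32504 − 32400 = 104
r = -76 / √(227 × 104) = -76 / 153.6490 ≈ -0.4946

-0.4946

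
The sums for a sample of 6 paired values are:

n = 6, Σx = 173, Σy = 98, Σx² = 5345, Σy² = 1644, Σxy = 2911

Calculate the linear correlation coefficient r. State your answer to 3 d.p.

0.686

r = (nΣxy − ΣxΣy) / √[(nΣx² − (Σx)²)(nΣy² − (Σy)²)]
Numerator: 6×2911 − 173×98 = 512
Denominator: √[(32070 − 29929)(9864 − 9604)] = √[2141 × 260] = 746.0965
r = 512 / 746.0965 ≈ 0.686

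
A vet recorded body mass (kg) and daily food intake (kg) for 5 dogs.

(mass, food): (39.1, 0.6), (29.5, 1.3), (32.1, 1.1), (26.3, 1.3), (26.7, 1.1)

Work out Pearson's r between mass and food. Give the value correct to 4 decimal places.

n = 5, Σx = 153.7, Σy = 5.4, Σx² = 4834.05, Σy² = 6.16, Σxy = 160.68
nΣxy − ΣxΣy = 803.4 − 829.98 = -26.58
nΣx² − (Σx)² = 24170.25 − 23623.69 = 546.56; nΣy² − (Σy)² = 30.8 − 29.16 = 1.64
r = -26.58 / √(546.56 × 1.64) = -26.58 / 29.9392 ≈ -0.8878

-0.8878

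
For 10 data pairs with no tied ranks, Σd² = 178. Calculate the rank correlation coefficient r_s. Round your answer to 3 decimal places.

ρ = 1 − 6Σd² / [n(n²−1)] = 1 − 6×178 / (10×99)
  = 1 − 1068/990 = 1 − 1.0788 ≈ -0.079

-0.079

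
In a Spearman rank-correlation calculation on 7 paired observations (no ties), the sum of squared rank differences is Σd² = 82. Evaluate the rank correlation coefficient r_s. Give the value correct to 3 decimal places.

ρ = 1 − 6Σd² / [n(n²−1)] = 1 − 6×82 / (7×48)
  = 1 − 492/336 = 1 − 1.4643 ≈ -0.464

-0.464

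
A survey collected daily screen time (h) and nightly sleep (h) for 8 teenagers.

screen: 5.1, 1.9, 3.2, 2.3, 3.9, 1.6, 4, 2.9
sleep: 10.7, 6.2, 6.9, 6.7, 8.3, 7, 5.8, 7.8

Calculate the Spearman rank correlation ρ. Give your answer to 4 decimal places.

Rank screen: 8, 2, 5, 3, 6, 1, 7, 4
Rank sleep: 8, 2, 4, 3, 7, 5, 1, 6
d = rank(screen) − rank(sleep): 0, 0, 1, 0, -1, -4, 6, -2; Σd² = 58
ρ = 1 − 6Σd² / [n(n²−1)] = 1 − 6×58 / (8×63) = 1 − 348/504 ≈ 0.3095

0.3095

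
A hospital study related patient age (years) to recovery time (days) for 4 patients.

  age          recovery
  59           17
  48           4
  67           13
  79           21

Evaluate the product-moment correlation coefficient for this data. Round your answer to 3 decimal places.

n = 4, Σx = 253, Σy = 55, Σx² = 16515, Σy² = 915, Σxy = 3725
nΣxy − ΣxΣy = 14900 − 13915 = 985
nΣx² − (Σx)² = 66060 − 64009 = 2051; nΣy² − (Σy)² = 3660 − 3025 = 635
r = 985 / √(2051 × 635) = 985 / 1141.2208 ≈ 0.863

0.863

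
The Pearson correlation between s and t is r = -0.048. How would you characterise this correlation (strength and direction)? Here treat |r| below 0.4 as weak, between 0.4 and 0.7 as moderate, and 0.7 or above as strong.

weak negative

r = -0.048 < 0 so the relationship is negative.
|r| = 0.048, which falls in the weak range.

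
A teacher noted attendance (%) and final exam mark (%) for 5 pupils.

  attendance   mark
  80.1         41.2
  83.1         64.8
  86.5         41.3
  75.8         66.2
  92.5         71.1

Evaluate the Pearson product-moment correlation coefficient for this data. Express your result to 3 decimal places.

0.162

n = 5, Σx = 418, Σy = 284.6, Σx² = 35105.76, Σy² = 17039.82, Σxy = 23852.16
nΣxy − ΣxΣy = 119260.8 − 118962.8 = 298
nΣx² − (Σx)² = 175528.8 − 174724 = 804.8; nΣy² − (Σy)² = 85199.1 − 80997.16 = 4201.94
r = 298 / √(804.8 × 4201.94) = 298 / 1838.9457 ≈ 0.162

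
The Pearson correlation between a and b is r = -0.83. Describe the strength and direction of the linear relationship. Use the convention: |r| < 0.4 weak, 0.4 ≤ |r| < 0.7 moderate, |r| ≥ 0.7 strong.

r = -0.83 < 0 so the relationship is negative.
|r| = 0.83, which falls in the strong range.

strong negative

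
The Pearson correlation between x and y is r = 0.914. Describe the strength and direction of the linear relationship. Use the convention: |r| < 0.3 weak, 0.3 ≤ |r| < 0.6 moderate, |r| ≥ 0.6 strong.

r = 0.914 > 0 so the relationship is positive.
|r| = 0.914, which falls in the strong range.

strong positive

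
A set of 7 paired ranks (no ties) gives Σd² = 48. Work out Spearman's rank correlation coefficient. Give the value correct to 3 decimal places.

ρ = 1 − 6Σd² / [n(n²−1)] = 1 − 6×48 / (7×48)
  = 1 − 288/336 = 1 − 0.8571 ≈ 0.143

0.143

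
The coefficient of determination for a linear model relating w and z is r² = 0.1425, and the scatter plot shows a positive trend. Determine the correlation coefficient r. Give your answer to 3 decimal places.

|r| = √0.1425 = 0.377
The association is positive, so r = 0.377.

0.377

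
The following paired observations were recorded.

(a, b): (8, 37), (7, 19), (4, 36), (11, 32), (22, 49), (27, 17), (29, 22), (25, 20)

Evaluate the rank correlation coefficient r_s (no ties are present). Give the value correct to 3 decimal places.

Rank a: 3, 2, 1, 4, 5, 7, 8, 6
Rank b: 7, 2, 6, 5, 8, 1, 4, 3
d = rank(a) − rank(b): -4, 0, -5, -1, -3, 6, 4, 3; Σd² = 112
ρ = 1 − 6Σd² / [n(n²−1)] = 1 − 6×112 / (8×63) = 1 − 672/504 ≈ -0.333

-0.333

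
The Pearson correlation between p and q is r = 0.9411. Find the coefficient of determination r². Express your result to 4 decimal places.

0.8857

r² = (0.9411)² = 0.8857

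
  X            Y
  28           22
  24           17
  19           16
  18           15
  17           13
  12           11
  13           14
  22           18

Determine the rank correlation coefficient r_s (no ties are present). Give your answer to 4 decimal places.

Rank X: 8, 7, 5, 4, 3, 1, 2, 6
Rank Y: 8, 6, 5, 4, 2, 1, 3, 7
d = rank(X) − rank(Y): 0, 1, 0, 0, 1, 0, -1, -1; Σd² = 4
ρ = 1 − 6Σd² / [n(n²−1)] = 1 − 6×4 / (8×63) = 1 − 24/504 ≈ 0.9524

0.9524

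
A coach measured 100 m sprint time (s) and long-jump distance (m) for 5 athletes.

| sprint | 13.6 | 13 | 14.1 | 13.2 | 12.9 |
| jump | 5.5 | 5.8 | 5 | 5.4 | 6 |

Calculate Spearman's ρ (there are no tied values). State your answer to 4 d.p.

-0.9000

Rank sprint: 4, 2, 5, 3, 1
Rank jump: 3, 4, 1, 2, 5
d = rank(sprint) − rank(jump): 1, -2, 4, 1, -4; Σd² = 38
ρ = 1 − 6Σd² / [n(n²−1)] = 1 − 6×38 / (5×24) = 1 − 228/120 ≈ -0.9000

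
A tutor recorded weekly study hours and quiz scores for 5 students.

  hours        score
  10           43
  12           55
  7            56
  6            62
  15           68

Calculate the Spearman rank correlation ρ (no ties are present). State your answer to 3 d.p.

0.100

Rank hours: 3, 4, 2, 1, 5
Rank score: 1, 2, 3, 4, 5
d = rank(hours) − rank(score): 2, 2, -1, -3, 0; Σd² = 18
ρ = 1 − 6Σd² / [n(n²−1)] = 1 − 6×18 / (5×24) = 1 − 108/120 ≈ 0.100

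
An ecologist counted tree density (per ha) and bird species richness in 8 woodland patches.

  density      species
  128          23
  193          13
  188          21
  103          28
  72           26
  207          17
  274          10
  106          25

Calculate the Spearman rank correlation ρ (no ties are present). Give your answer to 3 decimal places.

Rank density: 4, 6, 5, 2, 1, 7, 8, 3
Rank species: 5, 2, 4, 8, 7, 3, 1, 6
d = rank(density) − rank(species): -1, 4, 1, -6, -6, 4, 7, -3; Σd² = 164
ρ = 1 − 6Σd² / [n(n²−1)] = 1 − 6×164 / (8×63) = 1 − 984/504 ≈ -0.952

-0.952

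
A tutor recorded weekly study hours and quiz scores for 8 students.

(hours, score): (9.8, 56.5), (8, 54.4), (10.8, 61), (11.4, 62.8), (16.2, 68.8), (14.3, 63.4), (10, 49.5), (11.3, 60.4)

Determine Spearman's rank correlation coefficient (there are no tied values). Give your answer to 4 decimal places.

Rank hours: 2, 1, 4, 6, 8, 7, 3, 5
Rank score: 3, 2, 5, 6, 8, 7, 1, 4
d = rank(hours) − rank(score): -1, -1, -1, 0, 0, 0, 2, 1; Σd² = 8
ρ = 1 − 6Σd² / [n(n²−1)] = 1 − 6×8 / (8×63) = 1 − 48/504 ≈ 0.9048

0.9048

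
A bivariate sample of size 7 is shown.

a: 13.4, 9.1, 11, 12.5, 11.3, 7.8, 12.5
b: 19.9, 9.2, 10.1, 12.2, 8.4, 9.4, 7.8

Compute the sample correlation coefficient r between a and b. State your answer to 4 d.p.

0.5206

n = 7, Σa = 77.6, Σb = 77, Σa² = 884.4, Σb² = 951.26, Σab = 879.72
nΣab − ΣaΣb = 6158.04 − 5975.2 = 182.84
nΣa² − (Σa)² = 6190.8 − 6021.76 = 169.04; nΣb² − (Σb)² = 6658.82 − 5929 = 729.82
r = 182.84 / √(169.04 × 729.82) = 182.84 / 351.2389 ≈ 0.5206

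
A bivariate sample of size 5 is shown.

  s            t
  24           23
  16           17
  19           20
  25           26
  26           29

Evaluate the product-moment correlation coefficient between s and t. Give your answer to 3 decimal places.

0.956

n = 5, Σs = 110, Σt = 115, Σs² = 2494, Σt² = 2735, Σst = 2608
nΣst − ΣsΣt = 13040 − 12650 = 390
nΣs² − (Σs)² = 12470 − 12100 = 370; nΣt² − (Σt)² = 13675 − 13225 = 450
r = 390 / √(370 × 450) = 390 / 408.0441 ≈ 0.956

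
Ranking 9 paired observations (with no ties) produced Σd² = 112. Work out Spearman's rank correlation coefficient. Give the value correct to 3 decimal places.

0.067

ρ = 1 − 6Σd² / [n(n²−1)] = 1 − 6×112 / (9×80)
  = 1 − 672/720 = 1 − 0.9333 ≈ 0.067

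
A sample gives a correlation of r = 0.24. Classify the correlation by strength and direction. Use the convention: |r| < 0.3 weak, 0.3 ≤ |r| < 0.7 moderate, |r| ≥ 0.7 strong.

r = 0.24 > 0 so the relationship is positive.
|r| = 0.24, which falls in the weak range.

weak positive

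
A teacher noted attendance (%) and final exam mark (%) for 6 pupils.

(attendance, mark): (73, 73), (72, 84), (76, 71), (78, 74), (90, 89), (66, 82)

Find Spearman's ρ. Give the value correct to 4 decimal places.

Rank attendance: 3, 2, 4, 5, 6, 1
Rank mark: 2, 5, 1, 3, 6, 4
d = rank(attendance) − rank(mark): 1, -3, 3, 2, 0, -3; Σd² = 32
ρ = 1 − 6Σd² / [n(n²−1)] = 1 − 6×32 / (6×35) = 1 − 192/210 ≈ 0.0857

0.0857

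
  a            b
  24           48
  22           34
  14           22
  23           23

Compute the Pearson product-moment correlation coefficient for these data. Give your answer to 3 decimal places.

0.612

n = 4, Σa = 83, Σb = 127, Σa² = 1785, Σb² = 4473, Σab = 2737
nΣab − ΣaΣb = 10948 − 10541 = 407
nΣa² − (Σa)² = 7140 − 6889 = 251; nΣb² − (Σb)² = 17892 − 16129 = 1763
r = 407 / √(251 × 1763) = 407 / 665.2165 ≈ 0.612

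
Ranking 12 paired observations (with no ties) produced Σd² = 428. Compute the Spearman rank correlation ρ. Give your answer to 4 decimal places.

-0.4965

ρ = 1 − 6Σd² / [n(n²−1)] = 1 − 6×428 / (12×143)
  = 1 − 2568/1716 = 1 − 1.49650 ≈ -0.4965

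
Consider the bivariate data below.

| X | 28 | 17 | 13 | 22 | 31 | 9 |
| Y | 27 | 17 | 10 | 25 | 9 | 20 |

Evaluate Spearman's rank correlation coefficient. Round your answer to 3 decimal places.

Rank X: 5, 3, 2, 4, 6, 1
Rank Y: 6, 3, 2, 5, 1, 4
d = rank(X) − rank(Y): -1, 0, 0, -1, 5, -3; Σd² = 36
ρ = 1 − 6Σd² / [n(n²−1)] = 1 − 6×36 / (6×35) = 1 − 216/210 ≈ -0.029

-0.029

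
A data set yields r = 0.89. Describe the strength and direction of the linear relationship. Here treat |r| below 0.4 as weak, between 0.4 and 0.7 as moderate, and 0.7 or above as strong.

strong positive

r = 0.89 > 0 so the relationship is positive.
|r| = 0.89, which falls in the strong range.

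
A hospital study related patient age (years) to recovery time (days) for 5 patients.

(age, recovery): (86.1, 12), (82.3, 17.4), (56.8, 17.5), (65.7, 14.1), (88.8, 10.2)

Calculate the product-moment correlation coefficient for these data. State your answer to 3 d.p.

n = 5, Σx = 379.7, Σy = 71.2, Σx² = 29614.67, Σy² = 1055.86, Σxy = 5291.35
nΣxy − ΣxΣy = 26456.75 − 27034.64 = -577.89
nΣx² − (Σx)² = 148073.35 − 144172.09 = 3901.26; nΣy² − (Σy)² = 5279.3 − 5069.44 = 209.86
r = -577.89 / √(3901.26 × 209.86) = -577.89 / 904.8306 ≈ -0.639

-0.639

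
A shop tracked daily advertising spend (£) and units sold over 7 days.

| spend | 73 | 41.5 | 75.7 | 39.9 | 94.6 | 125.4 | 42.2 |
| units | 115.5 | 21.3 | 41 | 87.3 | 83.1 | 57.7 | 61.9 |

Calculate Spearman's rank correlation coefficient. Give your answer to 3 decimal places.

Rank spend: 4, 2, 5, 1, 6, 7, 3
Rank units: 7, 1, 2, 6, 5, 3, 4
d = rank(spend) − rank(units): -3, 1, 3, -5, 1, 4, -1; Σd² = 62
ρ = 1 − 6Σd² / [n(n²−1)] = 1 − 6×62 / (7×48) = 1 − 372/336 ≈ -0.107

-0.107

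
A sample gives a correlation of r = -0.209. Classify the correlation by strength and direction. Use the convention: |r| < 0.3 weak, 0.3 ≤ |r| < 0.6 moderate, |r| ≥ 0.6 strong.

weak negative

r = -0.209 < 0 so the relationship is negative.
|r| = 0.209, which falls in the weak range.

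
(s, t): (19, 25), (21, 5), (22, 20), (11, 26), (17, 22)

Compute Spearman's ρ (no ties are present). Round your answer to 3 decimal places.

-0.800

Rank s: 3, 4, 5, 1, 2
Rank t: 4, 1, 2, 5, 3
d = rank(s) − rank(t): -1, 3, 3, -4, -1; Σd² = 36
ρ = 1 − 6Σd² / [n(n²−1)] = 1 − 6×36 / (5×24) = 1 − 216/120 ≈ -0.800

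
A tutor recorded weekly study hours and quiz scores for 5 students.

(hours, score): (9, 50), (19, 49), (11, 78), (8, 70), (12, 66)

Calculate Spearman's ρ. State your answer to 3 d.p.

Rank hours: 2, 5, 3, 1, 4
Rank score: 2, 1, 5, 4, 3
d = rank(hours) − rank(score): 0, 4, -2, -3, 1; Σd² = 30
ρ = 1 − 6Σd² / [n(n²−1)] = 1 − 6×30 / (5×24) = 1 − 180/120 ≈ -0.500

-0.500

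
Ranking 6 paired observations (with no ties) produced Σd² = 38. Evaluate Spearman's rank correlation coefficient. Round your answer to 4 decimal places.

-0.0857

ρ = 1 − 6Σd² / [n(n²−1)] = 1 − 6×38 / (6×35)
  = 1 − 228/210 = 1 − 1.08571 ≈ -0.0857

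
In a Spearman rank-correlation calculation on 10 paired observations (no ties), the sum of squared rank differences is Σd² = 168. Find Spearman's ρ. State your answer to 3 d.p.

ρ = 1 − 6Σd² / [n(n²−1)] = 1 − 6×168 / (10×99)
  = 1 − 1008/990 = 1 − 1.0182 ≈ -0.018

-0.018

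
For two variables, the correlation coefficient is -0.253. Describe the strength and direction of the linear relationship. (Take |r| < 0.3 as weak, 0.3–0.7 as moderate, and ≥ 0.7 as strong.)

r = -0.253 < 0 so the relationship is negative.
|r| = 0.253, which falls in the weak range.

weak negative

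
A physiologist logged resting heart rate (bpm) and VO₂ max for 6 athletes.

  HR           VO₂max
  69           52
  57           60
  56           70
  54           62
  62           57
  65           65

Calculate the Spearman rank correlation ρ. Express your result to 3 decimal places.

-0.543

Rank HR: 6, 3, 2, 1, 4, 5
Rank VO₂max: 1, 3, 6, 4, 2, 5
d = rank(HR) − rank(VO₂max): 5, 0, -4, -3, 2, 0; Σd² = 54
ρ = 1 − 6Σd² / [n(n²−1)] = 1 − 6×54 / (6×35) = 1 − 324/210 ≈ -0.543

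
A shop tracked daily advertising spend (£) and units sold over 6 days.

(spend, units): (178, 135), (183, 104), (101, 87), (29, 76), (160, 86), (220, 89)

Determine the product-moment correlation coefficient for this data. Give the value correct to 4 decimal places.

n = 6, Σx = 871, Σy = 577, Σx² = 150215, Σy² = 57703, Σxy = 87393
nΣxy − ΣxΣy = 524358 − 502567 = 21791
nΣx² − (Σx)² = 901290 − 758641 = 142649; nΣy² − (Σy)² = 346218 − 332929 = 13289
r = 21791 / √(142649 × 13289) = 21791 / 43539.2072 ≈ 0.5005

0.5005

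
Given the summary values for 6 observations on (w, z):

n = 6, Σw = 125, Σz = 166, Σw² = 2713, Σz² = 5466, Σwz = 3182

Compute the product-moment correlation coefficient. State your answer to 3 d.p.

r = (nΣwz − ΣwΣz) / √[(nΣw² − (Σw)²)(nΣz² − (Σz)²)]
Numerator: 6×3182 − 125×166 = -1658
Denominator: √[(16278 − 15625)(32796 − 27556)] = √[653 × 5240] = 1849.7892
r = -1658 / 1849.7892 ≈ -0.896

-0.896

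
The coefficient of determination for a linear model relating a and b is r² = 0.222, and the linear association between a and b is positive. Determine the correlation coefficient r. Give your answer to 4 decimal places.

|r| = √0.222 = 0.4712
The association is positive, so r = 0.4712.

0.4712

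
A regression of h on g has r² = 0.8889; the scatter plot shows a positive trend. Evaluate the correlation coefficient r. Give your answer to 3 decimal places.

0.943

|r| = √0.8889 = 0.943
The association is positive, so r = 0.943.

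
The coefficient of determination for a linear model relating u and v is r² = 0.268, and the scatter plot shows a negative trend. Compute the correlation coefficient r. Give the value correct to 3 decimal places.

|r| = √0.268 = 0.518
The association is negative, so r = −0.518.

-0.518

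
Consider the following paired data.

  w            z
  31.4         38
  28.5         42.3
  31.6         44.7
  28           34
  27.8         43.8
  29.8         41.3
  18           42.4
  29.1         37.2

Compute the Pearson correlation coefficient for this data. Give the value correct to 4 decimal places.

n = 8, Σw = 224.2, Σz = 323.7, Σw² = 6412.46, Σz² = 13193.11, Σwz = 9057.37
nΣwz − ΣwΣz = 72458.96 − 72573.54 = -114.58
nΣw² − (Σw)² = 51299.68 − 50265.64 = 1034.04; nΣz² − (Σz)² = 105544.88 − 104781.69 = 763.19
r = -114.58 / √(1034.04 × 763.19) = -114.58 / 888.3518 ≈ -0.1290

-0.1290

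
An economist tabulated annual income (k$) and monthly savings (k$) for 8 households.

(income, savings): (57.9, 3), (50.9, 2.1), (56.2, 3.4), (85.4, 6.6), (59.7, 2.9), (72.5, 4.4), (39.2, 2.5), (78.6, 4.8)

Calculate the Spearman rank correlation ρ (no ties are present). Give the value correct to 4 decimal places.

Rank income: 4, 2, 3, 8, 5, 6, 1, 7
Rank savings: 4, 1, 5, 8, 3, 6, 2, 7
d = rank(income) − rank(savings): 0, 1, -2, 0, 2, 0, -1, 0; Σd² = 10
ρ = 1 − 6Σd² / [n(n²−1)] = 1 − 6×10 / (8×63) = 1 − 60/504 ≈ 0.8810

0.8810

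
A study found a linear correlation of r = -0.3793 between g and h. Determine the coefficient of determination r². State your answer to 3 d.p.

r² = (-0.3793)² = 0.144

0.144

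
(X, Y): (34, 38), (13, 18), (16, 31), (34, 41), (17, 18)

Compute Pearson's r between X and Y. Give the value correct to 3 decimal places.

0.877

n = 5, ΣX = 114, ΣY = 146, ΣX² = 3026, ΣY² = 4734, ΣXY = 3722
nΣXY − ΣXΣY = 18610 − 16644 = 1966
nΣX² − (ΣX)² = 15130 − 12996 = 2134; nΣY² − (ΣY)² = 23670 − 21316 = 2354
r = 1966 / √(2134 × 2354) = 1966 / 2241.3023 ≈ 0.877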